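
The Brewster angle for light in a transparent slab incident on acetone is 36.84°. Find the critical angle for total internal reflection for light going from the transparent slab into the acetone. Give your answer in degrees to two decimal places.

θ_c ≈ 48.52°

n₂/n₁ = tan 36.84° = 0.7492; the critical angle satisfies sin θ_c = n₂/n₁.
θ_c = arcsin(0.7492) = 48.52°.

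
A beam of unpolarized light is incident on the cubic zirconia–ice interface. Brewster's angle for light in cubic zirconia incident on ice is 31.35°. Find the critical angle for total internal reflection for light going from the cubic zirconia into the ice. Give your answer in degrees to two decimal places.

n₂/n₁ = tan 31.35° = 0.6092; the critical angle satisfies sin θ_c = n₂/n₁.
θ_c = arcsin(0.6092) = 37.53°.

θ_c ≈ 37.53°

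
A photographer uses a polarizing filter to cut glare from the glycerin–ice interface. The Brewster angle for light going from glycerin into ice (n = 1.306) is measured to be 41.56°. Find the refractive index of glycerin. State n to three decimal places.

Full polarization of the reflected beam means tan θ_B = n₂/n₁, where n₁ is the incident medium (glycerin).
n₁ = n₂ / tan θ_B = 1.306 / tan 41.56° = 1.473.

n ≈ 1.473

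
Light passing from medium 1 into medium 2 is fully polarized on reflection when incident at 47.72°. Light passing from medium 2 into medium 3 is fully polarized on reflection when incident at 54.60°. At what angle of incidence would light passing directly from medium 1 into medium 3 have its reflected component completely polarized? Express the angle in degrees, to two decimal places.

θ_B ≈ 57.13°

n₂/n₁ = tan 47.72° = 1.0998 and n₃/n₂ = tan 54.60° = 1.4071.
n₃/n₁ = 1.5475. Then tan θ_B(1→3) = n₃/n₁, so θ_B(1→3) = arctan(1.5475) = 57.13°.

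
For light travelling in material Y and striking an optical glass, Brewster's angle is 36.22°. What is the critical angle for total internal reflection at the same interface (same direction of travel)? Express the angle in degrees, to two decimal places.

θ_c ≈ 47.09°

n₂/n₁ = tan 36.22° = 0.7324; the critical angle satisfies sin θ_c = n₂/n₁.
θ_c = arcsin(0.7324) = 47.09°.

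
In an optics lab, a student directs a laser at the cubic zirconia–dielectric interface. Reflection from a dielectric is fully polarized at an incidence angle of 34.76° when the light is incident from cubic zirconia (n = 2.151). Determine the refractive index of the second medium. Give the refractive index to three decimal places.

Brewster's law: tan θ_B = n₂/n₁ (light incident in cubic zirconia, refracted into a dielectric).
n₂ = n₁ tan θ_B = 2.151 × tan 34.76° = 1.493.

n ≈ 1.493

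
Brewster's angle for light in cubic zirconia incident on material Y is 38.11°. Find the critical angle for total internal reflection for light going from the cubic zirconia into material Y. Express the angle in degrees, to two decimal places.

From Brewster, n₂/n₁ = tan θ_B = tan 38.11° = 0.7844.
Then sin θ_c = n₂/n₁ = 0.7844, so θ_c = arcsin 0.7844 = 51.66°.

θ_c ≈ 51.66°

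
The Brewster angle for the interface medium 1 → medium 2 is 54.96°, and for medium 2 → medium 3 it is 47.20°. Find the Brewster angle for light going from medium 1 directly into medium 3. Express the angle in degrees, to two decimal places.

n₂/n₁ = tan 54.96° = 1.4260 and n₃/n₂ = tan 47.20° = 1.0799.
n₃/n₁ = 1.5400. Then tan θ_B(1→3) = n₃/n₁, so θ_B(1→3) = arctan(1.5400) = 57.00°.

θ_B ≈ 57.00°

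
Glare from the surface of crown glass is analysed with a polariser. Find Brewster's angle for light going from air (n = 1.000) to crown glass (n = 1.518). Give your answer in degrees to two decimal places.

θ_B ≈ 56.62°

tan θ_B = n₂/n₁ = 1.518/1.000 = 1.5180.
θ_B = arctan(1.5180) = 56.62°.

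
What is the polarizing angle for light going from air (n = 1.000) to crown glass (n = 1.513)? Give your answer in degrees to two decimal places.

The reflected p-component vanishes when tan θ_B = n₂/n₁.
Here n₂/n₁ = 1.513/1.000 = 1.5130, and Brewster's law gives tan θ_B = n₂/n₁.
θ_B = arctan(1.5130) = 56.54°.

θ_B ≈ 56.54°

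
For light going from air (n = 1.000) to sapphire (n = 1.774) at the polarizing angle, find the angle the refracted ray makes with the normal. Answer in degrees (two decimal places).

θ_B = arctan(n₂/n₁) = arctan(1.774/1.000) = 60.59°.
Since θ_B + θ_t = 90° at Brewster incidence, θ_t = 90° − 60.59° = 29.41°.

θ_t ≈ 29.41°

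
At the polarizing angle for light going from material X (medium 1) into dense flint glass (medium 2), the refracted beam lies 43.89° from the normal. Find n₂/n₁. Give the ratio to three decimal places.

n₂/n₁ ≈ 1.040

At Brewster incidence θ_B = 90° − θ_t = 90° − 43.89° = 46.11°.
tan θ_B = n₂/n₁, so n₂/n₁ = tan 46.11° = 1.040.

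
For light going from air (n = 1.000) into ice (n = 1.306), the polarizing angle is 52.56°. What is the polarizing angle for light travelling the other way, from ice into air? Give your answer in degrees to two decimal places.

Reversing the direction swaps n₁ and n₂, so tan θ_B' = 1/tan θ_B and θ_B' = 90° − θ_B.
Hence θ_B' = 90° − 52.56° = 37.44°.

θ_B' ≈ 37.44°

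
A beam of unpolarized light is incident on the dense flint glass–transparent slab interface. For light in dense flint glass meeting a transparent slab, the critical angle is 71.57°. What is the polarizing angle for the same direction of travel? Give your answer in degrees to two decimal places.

n₂/n₁ = sin θ_c = sin 71.57° = 0.9487.
tan θ_B equals the same ratio, so θ_B = arctan(0.9487) = 43.49°.

θ_B ≈ 43.49°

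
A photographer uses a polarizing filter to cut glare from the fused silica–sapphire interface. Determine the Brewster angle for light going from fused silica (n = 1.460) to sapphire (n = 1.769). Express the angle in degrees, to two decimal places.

θ_B ≈ 50.47°

Brewster's condition: tan θ_B = n₂/n₁ = 1.769/1.460 = 1.2116.
θ_B = arctan(1.2116) = 50.47°.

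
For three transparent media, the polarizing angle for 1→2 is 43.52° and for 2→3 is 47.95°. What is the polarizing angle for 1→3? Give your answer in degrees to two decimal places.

θ_B ≈ 46.47°

Each Brewster angle gives a ratio: n₂/n₁ = tan 43.52° = 0.9496, n₃/n₂ = tan 47.95° = 1.1087.
n₃/n₁ = 1.0528. Then tan θ_B(1→3) = n₃/n₁, so θ_B(1→3) = arctan(1.0528) = 46.47°.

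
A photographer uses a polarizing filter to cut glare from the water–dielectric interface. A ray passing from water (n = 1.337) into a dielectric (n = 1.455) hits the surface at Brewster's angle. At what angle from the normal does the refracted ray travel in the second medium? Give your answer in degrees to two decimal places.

tan θ_B = n₂/n₁ = 1.455/1.337 = 1.0883, so θ_B = 47.42°.
The refracted ray is perpendicular to the reflected ray, so θ_t = 90° − θ_B = 42.58°.

θ_t ≈ 42.58°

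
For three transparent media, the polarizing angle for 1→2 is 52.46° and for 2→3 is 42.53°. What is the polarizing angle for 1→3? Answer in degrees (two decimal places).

θ_B ≈ 50.05°

Each Brewster angle gives a ratio: n₂/n₁ = tan 52.46° = 1.3013, n₃/n₂ = tan 42.53° = 0.9173.
n₃/n₁ = 1.1937. Then tan θ_B(1→3) = n₃/n₁, so θ_B(1→3) = arctan(1.1937) = 50.05°.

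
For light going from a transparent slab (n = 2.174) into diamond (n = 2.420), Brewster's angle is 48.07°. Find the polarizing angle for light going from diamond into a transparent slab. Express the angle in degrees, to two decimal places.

θ_B' ≈ 41.93°

tan θ_B' = n₁/n₂ = 1/tan θ_B, so θ_B' = 90° − θ_B.
θ_B' = 90° − 48.07° = 41.93°.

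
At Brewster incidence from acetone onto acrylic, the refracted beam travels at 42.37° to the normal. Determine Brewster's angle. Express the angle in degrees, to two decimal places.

At Brewster's angle the reflected and refracted rays are perpendicular, so θ_B + θ_t = 90°.
So θ_B = 90° − θ_t = 90° − 42.37° = 47.63°.

θ_B ≈ 47.63°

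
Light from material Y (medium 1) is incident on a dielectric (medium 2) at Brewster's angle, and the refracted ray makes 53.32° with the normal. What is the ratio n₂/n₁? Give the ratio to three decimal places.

At Brewster incidence θ_B = 90° − θ_t = 90° − 53.32° = 36.68°.
Then n₂/n₁ = tan θ_B = tan 36.68° = 0.745.

n₂/n₁ ≈ 0.745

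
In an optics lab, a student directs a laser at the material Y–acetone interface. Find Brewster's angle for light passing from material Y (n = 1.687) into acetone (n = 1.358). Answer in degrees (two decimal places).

Brewster's condition: tan θ_B = n₂/n₁ = 1.358/1.687 = 0.8050.
So θ_B = arctan 0.8050 = 38.83°.

θ_B ≈ 38.83°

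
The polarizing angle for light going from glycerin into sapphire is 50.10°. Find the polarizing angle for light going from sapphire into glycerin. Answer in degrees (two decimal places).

θ_B' ≈ 39.90°

tan θ_B' = n₁/n₂ = 1/tan θ_B, so θ_B' = 90° − θ_B.
θ_B' = 90° − 50.10° = 39.90°.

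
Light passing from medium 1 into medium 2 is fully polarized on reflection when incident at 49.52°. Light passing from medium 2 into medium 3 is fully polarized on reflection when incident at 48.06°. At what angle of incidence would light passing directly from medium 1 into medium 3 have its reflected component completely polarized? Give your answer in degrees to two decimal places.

tan θ_B(1→2) = n₂/n₁ = tan 49.52° = 1.1717.
tan θ_B(2→3) = n₃/n₂ = tan 48.06° = 1.1130.
n₃/n₁ = 1.3040. Then tan θ_B(1→3) = n₃/n₁, so θ_B(1→3) = arctan(1.3040) = 52.52°.

θ_B ≈ 52.52°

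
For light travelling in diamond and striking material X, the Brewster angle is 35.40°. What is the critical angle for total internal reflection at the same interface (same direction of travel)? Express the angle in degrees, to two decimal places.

θ_c ≈ 45.29°

tan θ_B = n₂/n₁ = tan 35.40° = 0.7107.
Total internal reflection: sin θ_c = n₂/n₁ = 0.7107.
θ_c = arcsin(0.7107) = 45.29°.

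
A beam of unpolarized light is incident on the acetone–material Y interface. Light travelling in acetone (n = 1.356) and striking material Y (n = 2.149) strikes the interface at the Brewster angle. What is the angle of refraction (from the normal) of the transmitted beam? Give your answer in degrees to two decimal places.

θ_t ≈ 32.25°

First find Brewster's angle: tan θ_B = 2.149/1.356 = 1.5848, giving θ_B = 57.75°.
At Brewster's angle the reflected and refracted rays are perpendicular, so θ_t = 90° − θ_B = 90° − 57.75° = 32.25°.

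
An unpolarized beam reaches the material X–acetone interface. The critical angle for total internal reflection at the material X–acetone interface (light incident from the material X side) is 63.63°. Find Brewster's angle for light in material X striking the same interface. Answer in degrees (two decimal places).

n₂/n₁ = sin θ_c = sin 63.63° = 0.8959.
tan θ_B equals the same ratio, so θ_B = arctan(0.8959) = 41.86°.

θ_B ≈ 41.86°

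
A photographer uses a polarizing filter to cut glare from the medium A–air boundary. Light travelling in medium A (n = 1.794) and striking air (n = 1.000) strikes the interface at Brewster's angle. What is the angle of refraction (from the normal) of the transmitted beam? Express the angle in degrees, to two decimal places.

θ_t ≈ 60.86°

tan θ_B = n₂/n₁ = 1.000/1.794 = 0.5574, so θ_B = 29.14°.
Since θ_B + θ_t = 90° at Brewster incidence, θ_t = 90° − 29.14° = 60.86°.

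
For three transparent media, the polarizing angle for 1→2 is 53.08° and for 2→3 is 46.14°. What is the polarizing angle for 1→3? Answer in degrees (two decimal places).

tan θ_B(1→2) = n₂/n₁ = tan 53.08° = 1.3309.
tan θ_B(2→3) = n₃/n₂ = tan 46.14° = 1.0406.
So n₃/n₁ = (n₂/n₁)(n₃/n₂) = 1.3309 × 1.0406 = 1.3850.
θ_B(1→3) = arctan(1.3850) = 54.17°.

θ_B ≈ 54.17°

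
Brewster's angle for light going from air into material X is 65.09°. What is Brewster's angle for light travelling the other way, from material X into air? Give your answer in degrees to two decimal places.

The two Brewster angles are complementary: θ_B' = 90° − θ_B = 90° − 65.09° = 24.91°.

θ_B' ≈ 24.91°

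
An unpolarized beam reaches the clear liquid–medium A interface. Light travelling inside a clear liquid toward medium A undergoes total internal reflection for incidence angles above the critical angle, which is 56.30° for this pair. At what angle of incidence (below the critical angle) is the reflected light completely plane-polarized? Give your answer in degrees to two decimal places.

θ_B ≈ 39.76°

At the critical angle sin θ_c = n₂/n₁, giving n₂/n₁ = sin 56.30° = 0.8320.
Then tan θ_B = n₂/n₁ = 0.8320, so θ_B = arctan 0.8320 = 39.76°.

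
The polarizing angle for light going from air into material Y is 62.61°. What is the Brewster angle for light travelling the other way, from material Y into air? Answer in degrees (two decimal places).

θ_B' ≈ 27.39°

Reversing the direction swaps n₁ and n₂, so tan θ_B' = 1/tan θ_B and θ_B' = 90° − θ_B.
Hence θ_B' = 90° − 62.61° = 27.39°.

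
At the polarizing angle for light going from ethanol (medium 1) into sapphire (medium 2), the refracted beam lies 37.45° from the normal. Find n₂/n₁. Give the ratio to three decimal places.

At Brewster incidence θ_B = 90° − θ_t = 90° − 37.45° = 52.55°.
Then n₂/n₁ = tan θ_B = tan 52.55° = 1.306.

n₂/n₁ ≈ 1.306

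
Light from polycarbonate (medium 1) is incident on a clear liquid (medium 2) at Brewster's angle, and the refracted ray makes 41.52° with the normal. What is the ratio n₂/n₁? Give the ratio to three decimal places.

θ_B + θ_t = 90°, so θ_B = 90° − 41.52° = 48.48°.
Then n₂/n₁ = tan θ_B = tan 48.48° = 1.129.

n₂/n₁ ≈ 1.129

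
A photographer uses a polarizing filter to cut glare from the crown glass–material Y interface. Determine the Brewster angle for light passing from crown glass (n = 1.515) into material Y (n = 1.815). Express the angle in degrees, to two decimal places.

Here n₂/n₁ = 1.815/1.515 = 1.1980, and Brewster's law gives tan θ_B = n₂/n₁.
So θ_B = arctan 1.1980 = 50.15°.

θ_B ≈ 50.15°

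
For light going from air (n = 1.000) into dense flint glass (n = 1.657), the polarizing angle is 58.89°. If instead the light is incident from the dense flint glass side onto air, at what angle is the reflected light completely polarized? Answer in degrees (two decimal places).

tan θ_B' = n₁/n₂ = 1/tan θ_B, so θ_B' = 90° − θ_B.
θ_B' = 90° − 58.89° = 31.11°.

θ_B' ≈ 31.11°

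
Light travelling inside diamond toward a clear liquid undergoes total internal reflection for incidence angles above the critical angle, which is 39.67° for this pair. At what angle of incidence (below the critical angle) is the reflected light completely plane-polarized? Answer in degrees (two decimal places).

θ_B ≈ 32.55°

At the critical angle sin θ_c = n₂/n₁, giving n₂/n₁ = sin 39.67° = 0.6384.
Then tan θ_B = n₂/n₁ = 0.6384, so θ_B = arctan 0.6384 = 32.55°.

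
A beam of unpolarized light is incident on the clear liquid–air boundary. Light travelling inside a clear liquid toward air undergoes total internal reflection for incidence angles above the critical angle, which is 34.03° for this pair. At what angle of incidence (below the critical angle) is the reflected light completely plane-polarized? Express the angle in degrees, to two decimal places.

θ_B ≈ 29.23°

n₂/n₁ = sin θ_c = sin 34.03° = 0.5596.
tan θ_B equals the same ratio, so θ_B = arctan(0.5596) = 29.23°.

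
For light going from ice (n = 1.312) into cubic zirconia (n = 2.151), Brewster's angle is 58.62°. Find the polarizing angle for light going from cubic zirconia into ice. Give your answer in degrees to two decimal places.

tan θ_B' = n₁/n₂ = 1/tan θ_B, so θ_B' = 90° − θ_B.
θ_B' = 90° − 58.62° = 31.38°.

θ_B' ≈ 31.38°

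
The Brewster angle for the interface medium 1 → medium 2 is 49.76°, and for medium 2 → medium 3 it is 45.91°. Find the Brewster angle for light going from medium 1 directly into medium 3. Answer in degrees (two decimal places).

n₂/n₁ = tan 49.76° = 1.1817 and n₃/n₂ = tan 45.91° = 1.0323.
So n₃/n₁ = (n₂/n₁)(n₃/n₂) = 1.1817 × 1.0323 = 1.2198.
θ_B(1→3) = arctan(1.2198) = 50.66°.

θ_B ≈ 50.66°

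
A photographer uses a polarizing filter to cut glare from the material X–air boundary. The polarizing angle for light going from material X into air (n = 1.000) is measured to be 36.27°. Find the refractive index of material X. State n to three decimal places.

At the polarizing angle, tan θ_B = n₂/n₁ with n₁ on the incident side (material X) and n₂ on the transmitted side (air).
n₁ = n₂ / tan θ_B = 1.000 / tan 36.27° = 1.363.

n ≈ 1.363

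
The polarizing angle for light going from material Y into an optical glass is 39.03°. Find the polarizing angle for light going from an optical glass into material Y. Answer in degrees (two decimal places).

The two Brewster angles are complementary: θ_B' = 90° − θ_B = 90° − 39.03° = 50.97°.

θ_B' ≈ 50.97°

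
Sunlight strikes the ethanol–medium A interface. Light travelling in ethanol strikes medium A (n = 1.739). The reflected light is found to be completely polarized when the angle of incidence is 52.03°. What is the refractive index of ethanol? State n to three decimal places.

Brewster's law: tan θ_B = n₂/n₁ (light incident in ethanol, refracted into medium A).
n₁ = n₂ / tan θ_B = 1.739 / tan 52.03° = 1.357.

n ≈ 1.357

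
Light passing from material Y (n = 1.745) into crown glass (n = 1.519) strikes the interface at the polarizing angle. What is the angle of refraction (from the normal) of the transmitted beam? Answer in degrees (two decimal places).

θ_t ≈ 48.96°

θ_B = arctan(n₂/n₁) = arctan(1.519/1.745) = 41.04°.
Since θ_B + θ_t = 90° at Brewster incidence, θ_t = 90° − 41.04° = 48.96°.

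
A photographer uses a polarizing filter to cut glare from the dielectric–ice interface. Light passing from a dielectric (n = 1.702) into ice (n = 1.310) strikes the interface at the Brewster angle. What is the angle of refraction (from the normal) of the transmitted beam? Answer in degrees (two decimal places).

First find Brewster's angle: tan θ_B = 1.310/1.702 = 0.7697, giving θ_B = 37.58°.
The refracted ray is perpendicular to the reflected ray, so θ_t = 90° − θ_B = 52.42°.

θ_t ≈ 52.42°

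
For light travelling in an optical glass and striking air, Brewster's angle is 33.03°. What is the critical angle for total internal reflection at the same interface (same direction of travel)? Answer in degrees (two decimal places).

From Brewster, n₂/n₁ = tan θ_B = tan 33.03° = 0.6502.
Then sin θ_c = n₂/n₁ = 0.6502, so θ_c = arcsin 0.6502 = 40.55°.

θ_c ≈ 40.55°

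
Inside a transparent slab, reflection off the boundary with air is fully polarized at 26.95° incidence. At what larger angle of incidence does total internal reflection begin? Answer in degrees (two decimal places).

n₂/n₁ = tan 26.95° = 0.5084; the critical angle satisfies sin θ_c = n₂/n₁.
θ_c = arcsin(0.5084) = 30.56°.

θ_c ≈ 30.56°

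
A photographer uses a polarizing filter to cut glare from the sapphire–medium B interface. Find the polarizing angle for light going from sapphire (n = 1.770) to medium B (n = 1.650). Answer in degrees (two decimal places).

θ_B ≈ 42.99°

At Brewster's angle the reflected and refracted rays are perpendicular, which with Snell's law gives tan θ_B = n₂/n₁.
Brewster's condition: tan θ_B = n₂/n₁ = 1.650/1.770 = 0.9322.
θ_B = arctan(0.9322) = 42.99°.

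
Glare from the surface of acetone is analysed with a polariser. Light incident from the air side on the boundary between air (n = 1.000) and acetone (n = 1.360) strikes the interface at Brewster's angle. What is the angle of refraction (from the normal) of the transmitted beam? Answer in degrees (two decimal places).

θ_t ≈ 36.33°

θ_B = arctan(n₂/n₁) = arctan(1.360/1.000) = 53.67°.
At Brewster's angle the reflected and refracted rays are perpendicular, so θ_t = 90° − θ_B = 90° − 53.67° = 36.33°.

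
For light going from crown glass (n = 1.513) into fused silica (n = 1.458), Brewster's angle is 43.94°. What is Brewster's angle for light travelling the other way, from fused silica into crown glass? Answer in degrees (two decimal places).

tan θ_B' = n₁/n₂ = 1/tan θ_B, so θ_B' = 90° − θ_B.
θ_B' = 90° − 43.94° = 46.06°.

θ_B' ≈ 46.06°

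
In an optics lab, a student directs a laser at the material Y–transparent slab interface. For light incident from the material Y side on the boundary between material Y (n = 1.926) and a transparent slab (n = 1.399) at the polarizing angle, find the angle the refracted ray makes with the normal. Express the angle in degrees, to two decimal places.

First find Brewster's angle: tan θ_B = 1.399/1.926 = 0.7264, giving θ_B = 35.99°.
Since θ_B + θ_t = 90° at Brewster incidence, θ_t = 90° − 35.99° = 54.01°.

θ_t ≈ 54.01°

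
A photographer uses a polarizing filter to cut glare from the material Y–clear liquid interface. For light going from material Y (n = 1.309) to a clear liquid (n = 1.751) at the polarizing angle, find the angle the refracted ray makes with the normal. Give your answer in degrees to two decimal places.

First find Brewster's angle: tan θ_B = 1.751/1.309 = 1.3377, giving θ_B = 53.22°.
The refracted ray is perpendicular to the reflected ray, so θ_t = 90° − θ_B = 36.78°.

θ_t ≈ 36.78°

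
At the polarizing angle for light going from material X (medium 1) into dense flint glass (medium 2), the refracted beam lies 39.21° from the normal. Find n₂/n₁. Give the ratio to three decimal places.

n₂/n₁ ≈ 1.226

θ_B + θ_t = 90°, so θ_B = 90° − 39.21° = 50.79°.
tan θ_B = n₂/n₁, so n₂/n₁ = tan 50.79° = 1.226.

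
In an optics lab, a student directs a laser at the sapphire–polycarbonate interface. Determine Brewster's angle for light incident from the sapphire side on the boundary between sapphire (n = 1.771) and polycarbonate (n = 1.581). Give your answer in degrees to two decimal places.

At Brewster's angle the reflected and refracted rays are perpendicular, which with Snell's law gives tan θ_B = n₂/n₁.
Here n₂/n₁ = 1.581/1.771 = 0.8927, and Brewster's law gives tan θ_B = n₂/n₁. Taking the arctangent, θ_B = 41.76°.

θ_B ≈ 41.76°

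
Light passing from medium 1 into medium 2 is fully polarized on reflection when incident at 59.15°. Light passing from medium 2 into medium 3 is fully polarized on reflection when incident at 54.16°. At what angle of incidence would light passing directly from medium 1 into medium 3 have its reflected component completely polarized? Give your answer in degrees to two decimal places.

Each Brewster angle gives a ratio: n₂/n₁ = tan 59.15° = 1.6742, n₃/n₂ = tan 54.16° = 1.3845.
Multiplying, n₃/n₁ = 1.6742 × 1.3845 = 2.3179, and θ_B(1→3) = arctan 2.3179 = 66.66°.

θ_B ≈ 66.66°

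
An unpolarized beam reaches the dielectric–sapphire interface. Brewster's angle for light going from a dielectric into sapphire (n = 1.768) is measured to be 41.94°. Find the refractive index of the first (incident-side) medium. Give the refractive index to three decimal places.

n ≈ 1.968

Full polarization of the reflected beam means tan θ_B = n₂/n₁, where n₁ is the incident medium (a dielectric).
n₁ = n₂ / tan θ_B = 1.768 / tan 41.94° = 1.968.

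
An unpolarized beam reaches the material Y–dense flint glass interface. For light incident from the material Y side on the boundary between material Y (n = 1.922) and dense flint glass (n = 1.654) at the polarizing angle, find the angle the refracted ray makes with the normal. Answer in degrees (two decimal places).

θ_t ≈ 49.29°

tan θ_B = n₂/n₁ = 1.654/1.922 = 0.8606, so θ_B = 40.71°.
Since θ_B + θ_t = 90° at Brewster incidence, θ_t = 90° − 40.71° = 49.29°.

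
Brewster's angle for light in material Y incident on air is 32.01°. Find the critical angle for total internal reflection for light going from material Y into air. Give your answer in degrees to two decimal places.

θ_c ≈ 38.69°

tan θ_B = n₂/n₁ = tan 32.01° = 0.6251.
Total internal reflection: sin θ_c = n₂/n₁ = 0.6251.
θ_c = arcsin(0.6251) = 38.69°.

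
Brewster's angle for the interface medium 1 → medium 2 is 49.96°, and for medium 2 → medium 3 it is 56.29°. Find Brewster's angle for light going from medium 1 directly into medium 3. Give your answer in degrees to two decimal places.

Each Brewster angle gives a ratio: n₂/n₁ = tan 49.96° = 1.1901, n₃/n₂ = tan 56.29° = 1.4989.
n₃/n₁ = 1.7838. Then tan θ_B(1→3) = n₃/n₁, so θ_B(1→3) = arctan(1.7838) = 60.72°.

θ_B ≈ 60.72°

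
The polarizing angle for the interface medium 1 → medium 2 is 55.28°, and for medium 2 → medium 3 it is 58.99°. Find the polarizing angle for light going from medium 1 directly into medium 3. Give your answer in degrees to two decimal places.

Each Brewster angle gives a ratio: n₂/n₁ = tan 55.28° = 1.4431, n₃/n₂ = tan 58.99° = 1.6636.
Multiplying, n₃/n₁ = 1.4431 × 1.6636 = 2.4008, and θ_B(1→3) = arctan 2.4008 = 67.39°.

θ_B ≈ 67.39°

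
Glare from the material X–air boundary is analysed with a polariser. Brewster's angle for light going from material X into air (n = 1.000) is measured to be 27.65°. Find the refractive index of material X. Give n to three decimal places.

n ≈ 1.909

Brewster's law: tan θ_B = n₂/n₁ (light incident in material X, refracted into air).
n₁ = n₂ / tan θ_B = 1.000 / tan 27.65° = 1.909.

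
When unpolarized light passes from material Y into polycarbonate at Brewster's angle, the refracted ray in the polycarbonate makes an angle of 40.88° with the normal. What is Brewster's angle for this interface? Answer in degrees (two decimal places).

At Brewster's angle the reflected and refracted rays are perpendicular, so θ_B + θ_t = 90°.
θ_B = 90° − 40.88° = 49.12°.

θ_B ≈ 49.12°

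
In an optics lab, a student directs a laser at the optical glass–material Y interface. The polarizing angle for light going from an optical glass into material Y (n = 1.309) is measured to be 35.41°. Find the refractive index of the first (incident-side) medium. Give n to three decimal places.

n ≈ 1.841

Full polarization of the reflected beam means tan θ_B = n₂/n₁, where n₁ is the incident medium (an optical glass).
n₁ = n₂ / tan θ_B = 1.309 / tan 35.41° = 1.841.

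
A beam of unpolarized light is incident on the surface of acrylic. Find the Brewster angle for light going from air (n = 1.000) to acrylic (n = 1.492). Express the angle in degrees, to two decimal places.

Here n₂/n₁ = 1.492/1.000 = 1.4920, and Brewster's law gives tan θ_B = n₂/n₁.
θ_B = arctan(1.4920) = 56.17°.

θ_B ≈ 56.17°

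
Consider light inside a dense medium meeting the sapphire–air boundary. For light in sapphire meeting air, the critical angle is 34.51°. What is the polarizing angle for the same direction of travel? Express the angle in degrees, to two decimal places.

θ_B ≈ 29.53°

sin θ_c = n₂/n₁, so n₂/n₁ = sin 34.51° = 0.5666.
Brewster: tan θ_B = n₂/n₁ = 0.5666.
θ_B = arctan(0.5666) = 29.53°.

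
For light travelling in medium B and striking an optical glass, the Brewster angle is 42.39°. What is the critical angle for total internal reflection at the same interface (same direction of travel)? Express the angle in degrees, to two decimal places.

tan θ_B = n₂/n₁ = tan 42.39° = 0.9128.
Total internal reflection: sin θ_c = n₂/n₁ = 0.9128.
θ_c = arcsin(0.9128) = 65.90°.

θ_c ≈ 65.90°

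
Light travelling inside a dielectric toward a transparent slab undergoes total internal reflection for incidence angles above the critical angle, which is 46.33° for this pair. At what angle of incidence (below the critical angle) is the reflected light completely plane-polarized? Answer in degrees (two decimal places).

θ_B ≈ 35.88°

At the critical angle sin θ_c = n₂/n₁, giving n₂/n₁ = sin 46.33° = 0.7233.
Then tan θ_B = n₂/n₁ = 0.7233, so θ_B = arctan 0.7233 = 35.88°.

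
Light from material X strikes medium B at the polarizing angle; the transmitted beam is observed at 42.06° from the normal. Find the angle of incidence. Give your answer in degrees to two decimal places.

At Brewster's angle the reflected and refracted rays are perpendicular, so θ_B + θ_t = 90°.
So θ_B = 90° − θ_t = 90° − 42.06° = 47.94°.

θ_B ≈ 47.94°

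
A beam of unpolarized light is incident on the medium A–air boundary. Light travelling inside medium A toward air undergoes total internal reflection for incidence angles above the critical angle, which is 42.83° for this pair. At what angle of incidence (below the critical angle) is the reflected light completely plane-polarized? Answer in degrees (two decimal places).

At the critical angle sin θ_c = n₂/n₁, giving n₂/n₁ = sin 42.83° = 0.6798.
Then tan θ_B = n₂/n₁ = 0.6798, so θ_B = arctan 0.6798 = 34.21°.

θ_B ≈ 34.21°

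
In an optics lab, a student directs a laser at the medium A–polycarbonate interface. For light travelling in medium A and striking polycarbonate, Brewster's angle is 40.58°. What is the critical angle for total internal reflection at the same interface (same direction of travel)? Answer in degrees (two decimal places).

From Brewster, n₂/n₁ = tan θ_B = tan 40.58° = 0.8565.
Then sin θ_c = n₂/n₁ = 0.8565, so θ_c = arcsin 0.8565 = 58.93°.

θ_c ≈ 58.93°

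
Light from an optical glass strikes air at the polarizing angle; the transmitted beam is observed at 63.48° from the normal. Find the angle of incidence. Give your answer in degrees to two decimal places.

Since the reflected and refracted rays are at right angles at the polarizing angle, θ_B + θ_t = 90°.
So θ_B = 90° − θ_t = 90° − 63.48° = 26.52°.

θ_B ≈ 26.52°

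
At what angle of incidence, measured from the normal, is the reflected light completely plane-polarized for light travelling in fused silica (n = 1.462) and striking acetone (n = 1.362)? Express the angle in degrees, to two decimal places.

θ_B ≈ 42.97°

Here n₂/n₁ = 1.362/1.462 = 0.9316, and Brewster's law gives tan θ_B = n₂/n₁.
θ_B = arctan(0.9316) = 42.97°.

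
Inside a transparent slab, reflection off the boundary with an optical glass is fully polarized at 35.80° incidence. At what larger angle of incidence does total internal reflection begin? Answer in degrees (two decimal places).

θ_c ≈ 46.16°

From Brewster, n₂/n₁ = tan θ_B = tan 35.80° = 0.7212.
Then sin θ_c = n₂/n₁ = 0.7212, so θ_c = arcsin 0.7212 = 46.16°.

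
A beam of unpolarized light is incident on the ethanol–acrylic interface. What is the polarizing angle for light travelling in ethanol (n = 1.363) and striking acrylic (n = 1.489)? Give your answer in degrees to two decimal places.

θ_B ≈ 47.53°

The reflected p-component vanishes when tan θ_B = n₂/n₁.
Brewster's condition: tan θ_B = n₂/n₁ = 1.489/1.363 = 1.0924.
θ_B = arctan(1.0924) = 47.53°.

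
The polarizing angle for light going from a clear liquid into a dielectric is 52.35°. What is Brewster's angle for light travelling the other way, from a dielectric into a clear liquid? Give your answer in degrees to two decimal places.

θ_B' ≈ 37.65°

tan θ_B' = n₁/n₂ = 1/tan θ_B, so θ_B' = 90° − θ_B.
θ_B' = 90° − 52.35° = 37.65°.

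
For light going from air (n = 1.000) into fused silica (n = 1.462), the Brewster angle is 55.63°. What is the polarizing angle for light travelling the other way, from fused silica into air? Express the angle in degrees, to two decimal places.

θ_B' ≈ 34.37°

Reversing the direction swaps n₁ and n₂, so tan θ_B' = 1/tan θ_B and θ_B' = 90° − θ_B.
Hence θ_B' = 90° − 55.63° = 34.37°.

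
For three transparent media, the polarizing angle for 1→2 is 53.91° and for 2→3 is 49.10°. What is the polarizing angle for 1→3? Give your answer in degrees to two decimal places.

θ_B ≈ 57.73°

Each Brewster angle gives a ratio: n₂/n₁ = tan 53.91° = 1.3718, n₃/n₂ = tan 49.10° = 1.1544.
n₃/n₁ = 1.5837. Then tan θ_B(1→3) = n₃/n₁, so θ_B(1→3) = arctan(1.5837) = 57.73°.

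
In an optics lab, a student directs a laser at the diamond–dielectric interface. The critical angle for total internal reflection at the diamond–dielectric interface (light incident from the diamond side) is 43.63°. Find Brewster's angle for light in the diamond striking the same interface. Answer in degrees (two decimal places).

θ_B ≈ 34.61°

sin θ_c = n₂/n₁, so n₂/n₁ = sin 43.63° = 0.6900.
Brewster: tan θ_B = n₂/n₁ = 0.6900.
θ_B = arctan(0.6900) = 34.61°.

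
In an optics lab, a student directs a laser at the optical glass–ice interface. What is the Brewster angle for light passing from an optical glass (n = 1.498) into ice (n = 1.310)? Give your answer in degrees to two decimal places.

θ_B ≈ 41.17°

The reflected p-component vanishes when tan θ_B = n₂/n₁.
Here n₂/n₁ = 1.310/1.498 = 0.8745, and Brewster's law gives tan θ_B = n₂/n₁.
θ_B = arctan(0.8745) = 41.17°.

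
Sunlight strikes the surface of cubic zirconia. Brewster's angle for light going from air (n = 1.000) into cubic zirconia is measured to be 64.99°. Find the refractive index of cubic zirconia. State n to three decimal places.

n ≈ 2.144

At Brewster's angle, tan θ_B = n₂/n₁ with n₁ on the incident side (air) and n₂ on the transmitted side (cubic zirconia).
n₂ = n₁ tan θ_B = 1.000 × tan 64.99° = 2.144.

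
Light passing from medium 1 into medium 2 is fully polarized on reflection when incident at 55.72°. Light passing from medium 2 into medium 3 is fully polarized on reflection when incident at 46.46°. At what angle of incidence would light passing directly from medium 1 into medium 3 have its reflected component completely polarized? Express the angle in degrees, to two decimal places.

n₂/n₁ = tan 55.72° = 1.4670 and n₃/n₂ = tan 46.46° = 1.0523.
n₃/n₁ = 1.5438. Then tan θ_B(1→3) = n₃/n₁, so θ_B(1→3) = arctan(1.5438) = 57.07°.

θ_B ≈ 57.07°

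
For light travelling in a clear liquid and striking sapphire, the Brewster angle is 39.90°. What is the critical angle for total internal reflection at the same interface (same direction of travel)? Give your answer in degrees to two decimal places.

From Brewster, n₂/n₁ = tan θ_B = tan 39.90° = 0.8361.
Then sin θ_c = n₂/n₁ = 0.8361, so θ_c = arcsin 0.8361 = 56.73°.

θ_c ≈ 56.73°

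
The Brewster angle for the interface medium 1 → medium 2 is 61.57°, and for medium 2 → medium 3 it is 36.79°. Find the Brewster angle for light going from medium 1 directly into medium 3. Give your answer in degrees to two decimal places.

θ_B ≈ 54.10°

Each Brewster angle gives a ratio: n₂/n₁ = tan 61.57° = 1.8471, n₃/n₂ = tan 36.79° = 0.7478.
n₃/n₁ = 1.3813. Then tan θ_B(1→3) = n₃/n₁, so θ_B(1→3) = arctan(1.3813) = 54.10°.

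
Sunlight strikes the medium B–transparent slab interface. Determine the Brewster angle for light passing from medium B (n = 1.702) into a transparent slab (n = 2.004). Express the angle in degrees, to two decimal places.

θ_B ≈ 49.66°

Brewster's condition: tan θ_B = n₂/n₁ = 2.004/1.702 = 1.1774.
So θ_B = arctan 1.1774 = 49.66°.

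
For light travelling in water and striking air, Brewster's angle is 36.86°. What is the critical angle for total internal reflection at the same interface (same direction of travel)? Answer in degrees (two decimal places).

θ_c ≈ 48.57°

From Brewster, n₂/n₁ = tan θ_B = tan 36.86° = 0.7497.
Then sin θ_c = n₂/n₁ = 0.7497, so θ_c = arcsin 0.7497 = 48.57°.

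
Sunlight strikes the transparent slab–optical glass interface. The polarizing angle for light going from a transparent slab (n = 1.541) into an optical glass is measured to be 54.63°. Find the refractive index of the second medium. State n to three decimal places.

n ≈ 2.171

Full polarization of the reflected beam means tan θ_B = n₂/n₁, where n₁ is the incident medium (a transparent slab).
n₂ = n₁ tan θ_B = 1.541 × tan 54.63° = 2.171.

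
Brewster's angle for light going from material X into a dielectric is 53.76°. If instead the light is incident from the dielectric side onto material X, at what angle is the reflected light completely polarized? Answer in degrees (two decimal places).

θ_B' ≈ 36.24°

The two Brewster angles are complementary: θ_B' = 90° − θ_B = 90° − 53.76° = 36.24°.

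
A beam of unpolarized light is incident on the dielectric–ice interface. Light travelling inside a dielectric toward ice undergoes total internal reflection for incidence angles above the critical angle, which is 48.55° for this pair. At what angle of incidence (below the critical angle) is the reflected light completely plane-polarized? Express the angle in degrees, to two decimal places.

θ_B ≈ 36.85°

n₂/n₁ = sin θ_c = sin 48.55° = 0.7495.
tan θ_B equals the same ratio, so θ_B = arctan(0.7495) = 36.85°.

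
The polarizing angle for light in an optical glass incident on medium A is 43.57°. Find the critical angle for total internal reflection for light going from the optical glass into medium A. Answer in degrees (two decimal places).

θ_c ≈ 72.04°

n₂/n₁ = tan 43.57° = 0.9513; the critical angle satisfies sin θ_c = n₂/n₁.
θ_c = arcsin(0.9513) = 72.04°.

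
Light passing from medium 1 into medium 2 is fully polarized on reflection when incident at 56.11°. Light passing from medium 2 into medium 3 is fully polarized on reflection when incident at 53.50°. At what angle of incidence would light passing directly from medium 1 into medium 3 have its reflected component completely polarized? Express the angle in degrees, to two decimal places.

n₂/n₁ = tan 56.11° = 1.4887 and n₃/n₂ = tan 53.50° = 1.3514.
So n₃/n₁ = (n₂/n₁)(n₃/n₂) = 1.4887 × 1.3514 = 2.0119.
θ_B(1→3) = arctan(2.0119) = 63.57°.

θ_B ≈ 63.57°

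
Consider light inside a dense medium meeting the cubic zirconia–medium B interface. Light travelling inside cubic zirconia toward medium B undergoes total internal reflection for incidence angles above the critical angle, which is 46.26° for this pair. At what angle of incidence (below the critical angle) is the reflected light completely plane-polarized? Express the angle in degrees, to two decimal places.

sin θ_c = n₂/n₁, so n₂/n₁ = sin 46.26° = 0.7225.
Brewster: tan θ_B = n₂/n₁ = 0.7225.
θ_B = arctan(0.7225) = 35.85°.

θ_B ≈ 35.85°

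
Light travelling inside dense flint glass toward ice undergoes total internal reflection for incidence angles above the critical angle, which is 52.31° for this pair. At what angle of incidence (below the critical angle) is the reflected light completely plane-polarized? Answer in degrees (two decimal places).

θ_B ≈ 38.36°

sin θ_c = n₂/n₁, so n₂/n₁ = sin 52.31° = 0.7913.
Brewster: tan θ_B = n₂/n₁ = 0.7913.
θ_B = arctan(0.7913) = 38.36°.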